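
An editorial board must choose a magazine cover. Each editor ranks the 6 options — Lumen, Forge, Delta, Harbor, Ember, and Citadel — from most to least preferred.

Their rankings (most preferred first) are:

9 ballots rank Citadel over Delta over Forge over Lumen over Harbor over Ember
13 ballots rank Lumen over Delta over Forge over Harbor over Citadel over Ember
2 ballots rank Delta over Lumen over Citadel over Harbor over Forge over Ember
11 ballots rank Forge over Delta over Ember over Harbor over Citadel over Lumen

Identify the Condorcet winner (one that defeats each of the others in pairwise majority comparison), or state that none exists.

Head-to-head results (35 voters total):
Lumen vs Forge: Forge wins 20–15.
Lumen vs Delta: Delta wins 22–13.
Lumen vs Harbor: Lumen wins 24–11.
Lumen vs Ember: Lumen wins 24–11.
Lumen vs Citadel: Citadel wins 20–15.
Forge vs Delta: Delta wins 24–11.
Forge vs Harbor: Forge wins 33–2.
Forge vs Ember: Forge wins 35–0.
Forge vs Citadel: Forge wins 24–11.
Delta vs Harbor: Delta wins 35–0.
Delta vs Ember: Delta wins 35–0.
Delta vs Citadel: Delta wins 26–9.
Harbor vs Ember: Harbor wins 24–11.
Harbor vs Citadel: Harbor wins 24–11.
Ember vs Citadel: Citadel wins 24–11.
Delta beats each rival — Lumen (22–13), Forge (24–11), Harbor (35–0), Ember (35–0), Citadel (26–9) — so Delta is the Condorcet winner.

Delta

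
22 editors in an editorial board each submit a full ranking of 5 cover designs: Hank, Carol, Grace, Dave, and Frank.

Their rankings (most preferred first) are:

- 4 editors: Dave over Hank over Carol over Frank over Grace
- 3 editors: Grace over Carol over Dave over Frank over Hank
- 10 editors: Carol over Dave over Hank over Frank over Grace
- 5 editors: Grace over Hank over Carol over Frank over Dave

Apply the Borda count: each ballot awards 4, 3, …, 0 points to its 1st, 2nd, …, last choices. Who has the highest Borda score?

Borda scores:
  Hank: 4·3 + 3·0 + 10·2 + 5·3 = 47
  Carol: 4·2 + 3·3 + 10·4 + 5·2 = 67
  Grace: 4·0 + 3·4 + 10·0 + 5·4 = 32
  Dave: 4·4 + 3·2 + 10·3 + 5·0 = 52
  Frank: 4·1 + 3·1 + 10·1 + 5·1 = 22
Carol has the highest total.

Carol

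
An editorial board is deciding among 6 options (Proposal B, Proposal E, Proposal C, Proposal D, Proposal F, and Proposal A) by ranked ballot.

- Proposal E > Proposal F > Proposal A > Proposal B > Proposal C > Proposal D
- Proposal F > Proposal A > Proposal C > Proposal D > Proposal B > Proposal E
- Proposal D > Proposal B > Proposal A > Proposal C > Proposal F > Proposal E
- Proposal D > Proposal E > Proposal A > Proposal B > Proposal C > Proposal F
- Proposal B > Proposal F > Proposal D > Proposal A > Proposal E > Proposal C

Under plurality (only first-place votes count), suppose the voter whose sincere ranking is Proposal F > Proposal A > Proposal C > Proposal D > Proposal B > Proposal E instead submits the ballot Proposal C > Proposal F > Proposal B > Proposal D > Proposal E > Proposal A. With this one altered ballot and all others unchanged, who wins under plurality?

Proposal D

First-place totals with the altered ballot: Proposal B 1, Proposal E 1, Proposal C 1, Proposal D 2, Proposal F 0, Proposal A 0.
The winner is unchanged: still Proposal D.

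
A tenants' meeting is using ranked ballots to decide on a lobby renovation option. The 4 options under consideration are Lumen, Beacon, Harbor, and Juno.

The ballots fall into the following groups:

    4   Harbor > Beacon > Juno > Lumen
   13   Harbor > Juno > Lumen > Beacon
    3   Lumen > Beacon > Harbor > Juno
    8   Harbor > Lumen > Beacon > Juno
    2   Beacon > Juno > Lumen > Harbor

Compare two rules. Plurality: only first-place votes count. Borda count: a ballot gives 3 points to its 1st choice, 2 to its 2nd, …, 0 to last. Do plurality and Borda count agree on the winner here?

Yes

Plurality first-place counts: Lumen 3, Beacon 2, Harbor 25, Juno 0 → Harbor.
Borda totals: Lumen 40, Beacon 28, Harbor 78, Juno 34 → Harbor.
The two rules agree on Harbor.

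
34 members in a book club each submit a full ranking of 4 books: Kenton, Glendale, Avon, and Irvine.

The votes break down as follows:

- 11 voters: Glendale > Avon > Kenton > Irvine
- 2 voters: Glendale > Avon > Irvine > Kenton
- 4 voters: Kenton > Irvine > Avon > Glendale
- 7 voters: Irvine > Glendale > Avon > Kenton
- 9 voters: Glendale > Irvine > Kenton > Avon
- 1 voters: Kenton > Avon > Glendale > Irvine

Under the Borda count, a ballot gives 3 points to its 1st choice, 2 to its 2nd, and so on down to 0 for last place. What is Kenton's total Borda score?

Borda scores:
  Kenton: 11·1 + 2·0 + 4·3 + 7·0 + 9·1 + 3 = 35
  Glendale: 11·3 + 2·3 + 4·0 + 7·2 + 9·3 + 1 = 81
  Avon: 11·2 + 2·2 + 4·1 + 7·1 + 9·0 + 2 = 39
  Irvine: 11·0 + 2·1 + 4·2 + 7·3 + 9·2 + 0 = 49

35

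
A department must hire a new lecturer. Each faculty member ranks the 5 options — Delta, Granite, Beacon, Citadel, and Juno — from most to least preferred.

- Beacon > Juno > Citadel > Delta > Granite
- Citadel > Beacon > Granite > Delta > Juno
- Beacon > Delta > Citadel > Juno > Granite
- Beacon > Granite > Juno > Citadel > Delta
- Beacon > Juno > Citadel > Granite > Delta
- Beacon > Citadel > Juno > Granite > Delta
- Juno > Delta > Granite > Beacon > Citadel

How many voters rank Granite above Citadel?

Ballots ranking Granite above Citadel: 2.
Ballots ranking Citadel above Granite: 5.
So 2 of 7 voters prefer Granite to Citadel.

2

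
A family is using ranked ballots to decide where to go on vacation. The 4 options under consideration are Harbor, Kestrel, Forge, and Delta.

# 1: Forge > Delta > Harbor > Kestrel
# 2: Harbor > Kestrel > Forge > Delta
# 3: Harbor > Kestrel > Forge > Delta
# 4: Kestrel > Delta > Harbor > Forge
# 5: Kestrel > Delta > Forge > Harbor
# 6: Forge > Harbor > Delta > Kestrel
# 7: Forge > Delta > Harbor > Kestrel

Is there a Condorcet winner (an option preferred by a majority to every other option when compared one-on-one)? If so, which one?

Head-to-head results (7 voters total):
Harbor vs Kestrel: Harbor wins 5–2.
Harbor vs Forge: Forge wins 4–3.
Harbor vs Delta: Delta wins 4–3.
Kestrel vs Forge: Kestrel wins 4–3.
Kestrel vs Delta: Kestrel wins 4–3.
Forge vs Delta: Forge wins 5–2.
No candidate beats all others: Harbor beats Kestrel beats Forge beats Harbor, a majority cycle.

None — there is no Condorcet winner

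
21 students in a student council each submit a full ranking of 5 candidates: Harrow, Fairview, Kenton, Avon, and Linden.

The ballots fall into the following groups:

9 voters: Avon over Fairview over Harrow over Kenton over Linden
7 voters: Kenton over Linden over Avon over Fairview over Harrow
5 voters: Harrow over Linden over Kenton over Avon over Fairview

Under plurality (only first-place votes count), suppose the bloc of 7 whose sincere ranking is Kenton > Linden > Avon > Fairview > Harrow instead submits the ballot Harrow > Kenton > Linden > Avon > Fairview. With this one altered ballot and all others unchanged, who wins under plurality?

First-place totals with the altered ballot: Harrow 12, Fairview 0, Kenton 0, Avon 9, Linden 0.
The switch changes the winner from Avon to Harrow.

Harrow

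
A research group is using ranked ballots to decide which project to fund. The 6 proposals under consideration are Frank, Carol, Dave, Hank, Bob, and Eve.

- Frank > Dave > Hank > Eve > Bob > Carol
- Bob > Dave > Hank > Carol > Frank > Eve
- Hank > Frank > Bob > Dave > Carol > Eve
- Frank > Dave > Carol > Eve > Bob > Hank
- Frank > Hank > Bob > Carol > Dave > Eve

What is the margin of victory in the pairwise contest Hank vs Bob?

1

Ballots ranking Hank above Bob: 3.
Ballots ranking Bob above Hank: 2.
Hank wins 3–2, a margin of 1.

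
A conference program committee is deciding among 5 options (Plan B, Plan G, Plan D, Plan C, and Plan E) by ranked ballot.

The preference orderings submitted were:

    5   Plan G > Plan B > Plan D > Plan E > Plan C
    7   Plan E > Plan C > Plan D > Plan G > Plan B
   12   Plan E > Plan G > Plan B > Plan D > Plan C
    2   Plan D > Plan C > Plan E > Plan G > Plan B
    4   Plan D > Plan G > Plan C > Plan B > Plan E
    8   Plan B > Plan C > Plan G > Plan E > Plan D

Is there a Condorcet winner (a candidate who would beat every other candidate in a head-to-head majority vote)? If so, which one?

Plan E

Head-to-head results (38 voters total):
Plan B vs Plan G: Plan G wins 30–8.
Plan B vs Plan D: Plan B wins 25–13.
Plan B vs Plan C: Plan B wins 25–13.
Plan B vs Plan E: Plan E wins 21–17.
Plan G vs Plan D: Plan G wins 25–13.
Plan G vs Plan C: Plan G wins 21–17.
Plan G vs Plan E: Plan E wins 21–17.
Plan D vs Plan C: Plan D wins 23–15.
Plan D vs Plan E: Plan E wins 27–11.
Plan C vs Plan E: Plan E wins 24–14.
Plan E beats each rival — Plan B (21–17), Plan G (21–17), Plan D (27–11), Plan C (24–14) — so Plan E is the Condorcet winner.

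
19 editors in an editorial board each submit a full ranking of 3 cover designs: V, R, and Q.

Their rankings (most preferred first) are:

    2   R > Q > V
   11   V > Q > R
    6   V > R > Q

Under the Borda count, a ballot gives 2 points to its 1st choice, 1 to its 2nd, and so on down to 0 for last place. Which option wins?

Borda scores:
  V: 2·0 + 11·2 + 6·2 = 34
  R: 2·2 + 11·0 + 6·1 = 10
  Q: 2·1 + 11·1 + 6·0 = 13
V has the highest total.

V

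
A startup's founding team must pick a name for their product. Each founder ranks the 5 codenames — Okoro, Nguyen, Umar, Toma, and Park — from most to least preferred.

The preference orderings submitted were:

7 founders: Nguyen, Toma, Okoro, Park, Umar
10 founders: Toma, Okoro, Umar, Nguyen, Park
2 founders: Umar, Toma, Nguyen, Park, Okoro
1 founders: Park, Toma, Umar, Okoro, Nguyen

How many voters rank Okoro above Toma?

Ballots ranking Okoro above Toma: 0.
Ballots ranking Toma above Okoro: 7+10+2+1 = 20.
So 0 of 20 voters prefer Okoro to Toma.

0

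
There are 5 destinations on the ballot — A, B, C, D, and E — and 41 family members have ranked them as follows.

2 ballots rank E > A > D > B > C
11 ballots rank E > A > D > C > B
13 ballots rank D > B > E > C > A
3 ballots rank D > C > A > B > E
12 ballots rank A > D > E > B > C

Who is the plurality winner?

First-place vote totals:
  A: 12
  B: 0
  C: 0
  D: 16
  E: 13
D has the most first-place votes.

D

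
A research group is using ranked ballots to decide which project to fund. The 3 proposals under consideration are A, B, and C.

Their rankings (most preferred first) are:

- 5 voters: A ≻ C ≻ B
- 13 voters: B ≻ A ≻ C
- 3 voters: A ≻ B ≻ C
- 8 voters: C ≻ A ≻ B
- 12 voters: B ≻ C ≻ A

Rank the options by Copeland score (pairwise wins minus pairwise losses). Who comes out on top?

B

Pairwise results:
  A vs B: B wins 25–16.
  A vs C: A wins 21–20.
  B vs C: B wins 28–13.
Copeland scores (wins − losses):
  A: 1 − 1 = 0
  B: 2 − 0 = 2
  C: 0 − 2 = -2
B has the best Copeland score.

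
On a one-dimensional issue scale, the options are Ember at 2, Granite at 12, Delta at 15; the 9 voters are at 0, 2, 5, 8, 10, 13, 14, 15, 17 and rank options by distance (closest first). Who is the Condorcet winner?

Granite

With single-peaked preferences on a line, the Condorcet winner is the candidate closest to the median voter.
The median voter (position 10) is closest to Granite at 12.
Check: Granite vs Delta — voters closer to Granite: 6 of 9.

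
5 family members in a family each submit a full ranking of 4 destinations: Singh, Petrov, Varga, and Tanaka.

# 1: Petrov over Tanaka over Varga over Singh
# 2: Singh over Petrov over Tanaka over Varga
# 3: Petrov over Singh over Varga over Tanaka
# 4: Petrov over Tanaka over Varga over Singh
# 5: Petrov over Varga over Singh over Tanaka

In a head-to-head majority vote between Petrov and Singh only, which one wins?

Ballots ranking Petrov above Singh: 4.
Ballots ranking Singh above Petrov: 1.
Petrov wins the head-to-head, 4–1.

Petrov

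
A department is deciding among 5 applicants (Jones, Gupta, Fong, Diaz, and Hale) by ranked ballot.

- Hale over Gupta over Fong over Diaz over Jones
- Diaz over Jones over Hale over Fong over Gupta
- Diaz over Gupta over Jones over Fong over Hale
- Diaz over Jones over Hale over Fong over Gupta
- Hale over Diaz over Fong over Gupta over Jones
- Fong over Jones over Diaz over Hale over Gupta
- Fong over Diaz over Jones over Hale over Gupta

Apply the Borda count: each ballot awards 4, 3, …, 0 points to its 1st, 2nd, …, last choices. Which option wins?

Borda scores:
  Jones: 0 + 3 + 2 + 3 + 0 + 3 + 2 = 13
  Gupta: 3 + 0 + 3 + 0 + 1 + 0 + 0 = 7
  Fong: 2 + 1 + 1 + 1 + 2 + 4 + 4 = 15
  Diaz: 1 + 4 + 4 + 4 + 3 + 2 + 3 = 21
  Hale: 4 + 2 + 0 + 2 + 4 + 1 + 1 = 14
Diaz has the highest total.

Diaz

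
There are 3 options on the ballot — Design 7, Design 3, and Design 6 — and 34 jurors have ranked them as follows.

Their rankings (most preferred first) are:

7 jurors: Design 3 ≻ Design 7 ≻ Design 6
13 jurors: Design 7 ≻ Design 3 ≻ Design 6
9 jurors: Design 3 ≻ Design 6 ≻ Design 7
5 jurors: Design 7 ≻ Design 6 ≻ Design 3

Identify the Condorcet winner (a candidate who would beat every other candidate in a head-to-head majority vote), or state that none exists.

Design 7

Head-to-head results (34 voters total):
Design 7 vs Design 3: Design 7 wins 18–16.
Design 7 vs Design 6: Design 7 wins 25–9.
Design 3 vs Design 6: Design 3 wins 29–5.
Design 7 beats each rival — Design 3 (18–16), Design 6 (25–9) — so Design 7 is the Condorcet winner.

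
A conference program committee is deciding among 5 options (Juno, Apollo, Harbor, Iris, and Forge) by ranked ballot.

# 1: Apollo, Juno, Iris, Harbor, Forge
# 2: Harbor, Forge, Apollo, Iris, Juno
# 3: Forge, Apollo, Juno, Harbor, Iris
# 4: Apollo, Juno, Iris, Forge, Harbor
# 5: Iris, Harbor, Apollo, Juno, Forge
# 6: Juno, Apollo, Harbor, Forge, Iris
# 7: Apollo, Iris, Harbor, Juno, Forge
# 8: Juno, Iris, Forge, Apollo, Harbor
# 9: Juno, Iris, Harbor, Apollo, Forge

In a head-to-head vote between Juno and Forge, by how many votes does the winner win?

5

Ballots ranking Juno above Forge: 7.
Ballots ranking Forge above Juno: 2.
Juno wins 7–2, a margin of 5.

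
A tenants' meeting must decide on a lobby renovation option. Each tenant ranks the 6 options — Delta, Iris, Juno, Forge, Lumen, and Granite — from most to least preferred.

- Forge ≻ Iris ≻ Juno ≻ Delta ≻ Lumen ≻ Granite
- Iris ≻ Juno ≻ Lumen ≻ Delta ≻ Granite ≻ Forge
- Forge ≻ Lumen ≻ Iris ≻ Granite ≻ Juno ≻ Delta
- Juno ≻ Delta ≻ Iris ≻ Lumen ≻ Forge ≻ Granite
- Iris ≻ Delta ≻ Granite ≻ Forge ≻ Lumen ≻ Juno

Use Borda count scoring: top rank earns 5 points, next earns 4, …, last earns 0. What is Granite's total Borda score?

Borda scores:
  Delta: 2 + 2 + 0 + 4 + 4 = 12
  Iris: 4 + 5 + 3 + 3 + 5 = 20
  Juno: 3 + 4 + 1 + 5 + 0 = 13
  Forge: 5 + 0 + 5 + 1 + 2 = 13
  Lumen: 1 + 3 + 4 + 2 + 1 = 11
  Granite: 0 + 1 + 2 + 0 + 3 = 6

6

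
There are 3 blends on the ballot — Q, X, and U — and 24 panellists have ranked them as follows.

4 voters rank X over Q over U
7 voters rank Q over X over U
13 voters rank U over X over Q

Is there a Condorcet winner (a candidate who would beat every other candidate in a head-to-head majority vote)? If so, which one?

U

Head-to-head results (24 voters total):
Q vs X: X wins 17–7.
Q vs U: U wins 13–11.
X vs U: U wins 13–11.
U beats each rival — Q (13–11), X (13–11) — so U is the Condorcet winner.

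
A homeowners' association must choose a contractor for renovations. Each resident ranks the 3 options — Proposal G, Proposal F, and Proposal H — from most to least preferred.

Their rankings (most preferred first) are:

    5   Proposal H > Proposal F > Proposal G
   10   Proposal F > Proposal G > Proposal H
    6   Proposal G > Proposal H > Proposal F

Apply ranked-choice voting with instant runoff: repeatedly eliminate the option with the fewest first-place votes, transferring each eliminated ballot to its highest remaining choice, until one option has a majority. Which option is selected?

Round 1: Proposal F 10, Proposal G 6, Proposal H 5. Proposal H has the fewest and is eliminated.
Round 2: Proposal F 15, Proposal G 6. Proposal F has a majority.

Proposal F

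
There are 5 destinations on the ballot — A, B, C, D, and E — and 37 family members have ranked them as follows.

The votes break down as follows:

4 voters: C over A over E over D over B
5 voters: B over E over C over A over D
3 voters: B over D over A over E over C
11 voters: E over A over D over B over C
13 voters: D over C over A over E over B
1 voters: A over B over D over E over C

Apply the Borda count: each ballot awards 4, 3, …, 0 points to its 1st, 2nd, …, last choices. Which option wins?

Borda scores:
  A: 4·3 + 5·1 + 3·2 + 11·3 + 13·2 + 4 = 86
  B: 4·0 + 5·4 + 3·4 + 11·1 + 13·0 + 3 = 46
  C: 4·4 + 5·2 + 3·0 + 11·0 + 13·3 + 0 = 65
  D: 4·1 + 5·0 + 3·3 + 11·2 + 13·4 + 2 = 89
  E: 4·2 + 5·3 + 3·1 + 11·4 + 13·1 + 1 = 84
D has the highest total.

D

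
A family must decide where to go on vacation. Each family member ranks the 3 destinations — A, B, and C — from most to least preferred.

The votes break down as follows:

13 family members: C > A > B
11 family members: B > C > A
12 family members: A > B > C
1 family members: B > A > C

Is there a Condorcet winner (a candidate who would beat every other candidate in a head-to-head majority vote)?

No

Head-to-head results (37 voters total):
A vs B: A wins 25–12.
A vs C: C wins 24–13.
B vs C: B wins 24–13.
No candidate beats all others: A beats B beats C beats A, a majority cycle.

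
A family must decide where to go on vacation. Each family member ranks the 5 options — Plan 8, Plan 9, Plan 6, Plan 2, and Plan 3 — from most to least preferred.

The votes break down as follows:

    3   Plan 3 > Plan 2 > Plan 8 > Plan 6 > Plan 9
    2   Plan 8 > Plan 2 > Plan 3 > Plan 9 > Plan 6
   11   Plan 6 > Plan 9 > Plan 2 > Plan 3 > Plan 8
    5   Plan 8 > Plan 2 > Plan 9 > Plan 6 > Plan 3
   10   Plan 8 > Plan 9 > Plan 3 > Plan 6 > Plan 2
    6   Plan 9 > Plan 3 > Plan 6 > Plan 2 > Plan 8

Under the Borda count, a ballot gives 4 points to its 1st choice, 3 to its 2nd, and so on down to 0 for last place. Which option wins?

Borda scores:
  Plan 8: 3·2 + 2·4 + 11·0 + 5·4 + 10·4 + 6·0 = 74
  Plan 9: 3·0 + 2·1 + 11·3 + 5·2 + 10·3 + 6·4 = 99
  Plan 6: 3·1 + 2·0 + 11·4 + 5·1 + 10·1 + 6·2 = 74
  Plan 2: 3·3 + 2·3 + 11·2 + 5·3 + 10·0 + 6·1 = 58
  Plan 3: 3·4 + 2·2 + 11·1 + 5·0 + 10·2 + 6·3 = 65
Plan 9 has the highest total.

Plan 9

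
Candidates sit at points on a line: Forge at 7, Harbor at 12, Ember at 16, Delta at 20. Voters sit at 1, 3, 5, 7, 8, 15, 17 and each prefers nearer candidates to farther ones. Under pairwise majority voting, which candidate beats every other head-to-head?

With single-peaked preferences on a line, the Condorcet winner is the candidate closest to the median voter.
The median voter (position 7) is closest to Forge at 7.
Check: Forge vs Harbor — voters closer to Forge: 5 of 7.

Forge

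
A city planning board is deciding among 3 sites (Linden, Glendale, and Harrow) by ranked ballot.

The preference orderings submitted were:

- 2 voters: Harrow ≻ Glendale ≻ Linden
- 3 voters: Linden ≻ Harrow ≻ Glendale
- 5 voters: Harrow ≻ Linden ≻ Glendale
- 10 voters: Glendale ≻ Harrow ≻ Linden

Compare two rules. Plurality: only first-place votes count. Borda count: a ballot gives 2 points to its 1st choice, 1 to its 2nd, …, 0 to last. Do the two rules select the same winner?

Plurality first-place counts: Linden 3, Glendale 10, Harrow 7 → Glendale.
Borda totals: Linden 11, Glendale 22, Harrow 27 → Harrow.
The two rules disagree: plurality picks Glendale, Borda picks Harrow.

No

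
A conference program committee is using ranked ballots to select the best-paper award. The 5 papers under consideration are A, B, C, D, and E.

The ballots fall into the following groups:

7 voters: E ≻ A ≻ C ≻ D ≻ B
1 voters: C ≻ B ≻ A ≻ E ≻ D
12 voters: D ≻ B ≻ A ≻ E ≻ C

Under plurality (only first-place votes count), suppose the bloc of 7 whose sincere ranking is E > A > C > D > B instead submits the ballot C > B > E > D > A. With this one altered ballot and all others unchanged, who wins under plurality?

First-place totals with the altered ballot: A 0, B 0, C 8, D 12, E 0.
The winner is unchanged: still D.

D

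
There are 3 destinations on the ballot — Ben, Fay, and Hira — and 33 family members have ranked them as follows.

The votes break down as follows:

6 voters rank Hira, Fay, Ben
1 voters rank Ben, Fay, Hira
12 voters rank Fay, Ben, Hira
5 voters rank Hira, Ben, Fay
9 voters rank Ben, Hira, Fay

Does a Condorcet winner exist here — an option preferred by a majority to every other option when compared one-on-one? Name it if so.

None — there is no Condorcet winner

Head-to-head results (33 voters total):
Ben vs Fay: Fay wins 18–15.
Ben vs Hira: Ben wins 22–11.
Fay vs Hira: Hira wins 20–13.
No candidate beats all others: Ben beats Hira beats Fay beats Ben, a majority cycle.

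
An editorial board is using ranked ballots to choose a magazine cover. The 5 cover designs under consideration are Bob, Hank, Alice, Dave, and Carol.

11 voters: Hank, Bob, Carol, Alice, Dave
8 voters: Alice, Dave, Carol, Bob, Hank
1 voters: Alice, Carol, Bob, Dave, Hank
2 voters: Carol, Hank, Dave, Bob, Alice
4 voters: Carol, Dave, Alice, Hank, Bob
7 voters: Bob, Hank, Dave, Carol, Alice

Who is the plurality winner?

Hank

First-place vote totals:
  Bob: 7
  Hank: 11
  Alice: 9
  Dave: 0
  Carol: 6
Hank has the most first-place votes.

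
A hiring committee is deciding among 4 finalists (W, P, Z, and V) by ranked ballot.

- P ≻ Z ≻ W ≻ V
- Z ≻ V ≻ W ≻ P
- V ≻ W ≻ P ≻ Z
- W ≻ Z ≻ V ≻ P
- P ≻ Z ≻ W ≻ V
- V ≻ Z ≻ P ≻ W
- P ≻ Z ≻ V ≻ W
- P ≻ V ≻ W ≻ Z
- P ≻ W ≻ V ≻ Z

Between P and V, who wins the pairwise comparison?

Ballots ranking P above V: 5.
Ballots ranking V above P: 4.
P wins the head-to-head, 5–4.

P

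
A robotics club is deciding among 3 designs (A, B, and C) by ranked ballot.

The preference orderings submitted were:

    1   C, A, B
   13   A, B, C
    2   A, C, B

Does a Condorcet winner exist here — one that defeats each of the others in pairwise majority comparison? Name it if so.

A

Head-to-head results (16 voters total):
A vs B: A wins 16–0.
A vs C: A wins 15–1.
B vs C: B wins 13–3.
A beats each rival — B (16–0), C (15–1) — so A is the Condorcet winner.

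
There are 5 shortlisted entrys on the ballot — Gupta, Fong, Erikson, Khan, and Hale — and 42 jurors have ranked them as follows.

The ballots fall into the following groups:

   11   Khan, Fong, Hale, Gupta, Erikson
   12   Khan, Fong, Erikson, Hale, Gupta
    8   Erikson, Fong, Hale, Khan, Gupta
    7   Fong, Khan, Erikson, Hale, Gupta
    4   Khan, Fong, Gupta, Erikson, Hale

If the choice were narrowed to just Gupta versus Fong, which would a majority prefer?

Ballots ranking Gupta above Fong: 0.
Ballots ranking Fong above Gupta: 11+12+8+7+4 = 42.
Fong wins the head-to-head, 42–0.

Fong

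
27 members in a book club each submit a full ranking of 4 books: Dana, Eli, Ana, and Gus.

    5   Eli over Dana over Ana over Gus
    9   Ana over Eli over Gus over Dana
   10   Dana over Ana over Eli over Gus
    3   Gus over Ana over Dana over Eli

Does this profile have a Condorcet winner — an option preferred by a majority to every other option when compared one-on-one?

No

Head-to-head results (27 voters total):
Dana vs Eli: Eli wins 14–13.
Dana vs Ana: Dana wins 15–12.
Dana vs Gus: Dana wins 15–12.
Eli vs Ana: Ana wins 22–5.
Eli vs Gus: Eli wins 24–3.
Ana vs Gus: Ana wins 24–3.
No candidate beats all others: Dana beats Ana beats Eli beats Dana, a majority cycle.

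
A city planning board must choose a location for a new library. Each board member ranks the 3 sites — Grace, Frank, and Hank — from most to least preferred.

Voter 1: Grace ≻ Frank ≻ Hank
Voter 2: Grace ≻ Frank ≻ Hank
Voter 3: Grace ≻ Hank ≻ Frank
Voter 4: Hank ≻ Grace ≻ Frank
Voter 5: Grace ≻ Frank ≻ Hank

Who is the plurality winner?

Grace

First-place vote totals:
  Grace: 4
  Frank: 0
  Hank: 1
Grace has the most first-place votes.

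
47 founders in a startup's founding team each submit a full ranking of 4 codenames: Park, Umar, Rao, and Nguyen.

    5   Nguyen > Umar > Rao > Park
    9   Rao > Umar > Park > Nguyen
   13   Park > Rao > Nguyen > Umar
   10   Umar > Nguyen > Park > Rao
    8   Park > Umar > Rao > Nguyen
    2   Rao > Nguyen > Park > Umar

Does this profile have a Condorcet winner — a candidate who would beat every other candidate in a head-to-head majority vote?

No

Head-to-head results (47 voters total):
Park vs Umar: Umar wins 24–23.
Park vs Rao: Park wins 31–16.
Park vs Nguyen: Park wins 30–17.
Umar vs Rao: Rao wins 24–23.
Umar vs Nguyen: Umar wins 27–20.
Rao vs Nguyen: Rao wins 32–15.
No candidate beats all others: Park beats Rao beats Umar beats Park, a majority cycle.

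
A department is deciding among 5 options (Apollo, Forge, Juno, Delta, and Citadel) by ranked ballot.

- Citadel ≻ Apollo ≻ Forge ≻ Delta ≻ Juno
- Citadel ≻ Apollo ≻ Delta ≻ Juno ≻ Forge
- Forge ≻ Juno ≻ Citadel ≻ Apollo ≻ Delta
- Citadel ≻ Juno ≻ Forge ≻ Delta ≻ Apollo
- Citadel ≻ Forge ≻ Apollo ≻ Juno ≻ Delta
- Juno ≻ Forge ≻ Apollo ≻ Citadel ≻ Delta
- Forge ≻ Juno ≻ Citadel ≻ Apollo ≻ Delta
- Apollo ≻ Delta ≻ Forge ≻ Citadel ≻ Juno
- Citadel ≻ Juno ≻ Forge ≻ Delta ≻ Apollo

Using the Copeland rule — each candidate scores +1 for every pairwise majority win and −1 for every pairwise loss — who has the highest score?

Citadel

Pairwise results:
  Apollo vs Forge: Forge wins 6–3.
  Apollo vs Juno: Juno wins 5–4.
  Apollo vs Delta: Apollo wins 7–2.
  Apollo vs Citadel: Citadel wins 7–2.
  Forge vs Juno: Forge wins 5–4.
  Forge vs Delta: Forge wins 7–2.
  Forge vs Citadel: Citadel wins 5–4.
  Juno vs Delta: Juno wins 6–3.
  Juno vs Citadel: Citadel wins 6–3.
  Delta vs Citadel: Citadel wins 8–1.
Copeland scores (wins − losses):
  Apollo: 1 − 3 = -2
  Forge: 3 − 1 = 2
  Juno: 2 − 2 = 0
  Delta: 0 − 4 = -4
  Citadel: 4 − 0 = 4
Citadel has the best Copeland score.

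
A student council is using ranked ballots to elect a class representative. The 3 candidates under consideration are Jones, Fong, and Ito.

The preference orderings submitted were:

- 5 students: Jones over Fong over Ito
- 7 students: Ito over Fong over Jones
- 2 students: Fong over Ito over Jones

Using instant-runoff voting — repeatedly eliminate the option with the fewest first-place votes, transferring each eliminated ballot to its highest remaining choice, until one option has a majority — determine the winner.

Ito

Round 1: Ito 7, Jones 5, Fong 2. Fong has the fewest and is eliminated.
Round 2: Ito 9, Jones 5. Ito has a majority.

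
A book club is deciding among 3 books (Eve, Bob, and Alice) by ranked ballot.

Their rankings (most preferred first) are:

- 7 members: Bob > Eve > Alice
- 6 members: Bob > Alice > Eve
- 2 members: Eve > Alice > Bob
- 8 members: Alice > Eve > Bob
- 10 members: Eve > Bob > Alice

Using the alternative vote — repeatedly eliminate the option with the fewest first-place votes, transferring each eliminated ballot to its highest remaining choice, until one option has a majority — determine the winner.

Eve

Round 1: Bob 13, Eve 12, Alice 8. Alice has the fewest and is eliminated.
Round 2: Eve 20, Bob 13. Eve has a majority.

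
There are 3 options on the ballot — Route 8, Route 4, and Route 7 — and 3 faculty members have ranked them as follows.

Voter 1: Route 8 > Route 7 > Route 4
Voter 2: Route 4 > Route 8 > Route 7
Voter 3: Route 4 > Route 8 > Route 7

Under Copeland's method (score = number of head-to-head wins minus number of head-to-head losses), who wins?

Route 4

Pairwise results:
  Route 8 vs Route 4: Route 4 wins 2–1.
  Route 8 vs Route 7: Route 8 wins 3–0.
  Route 4 vs Route 7: Route 4 wins 2–1.
Copeland scores (wins − losses):
  Route 8: 1 − 1 = 0
  Route 4: 2 − 0 = 2
  Route 7: 0 − 2 = -2
Route 4 has the best Copeland score.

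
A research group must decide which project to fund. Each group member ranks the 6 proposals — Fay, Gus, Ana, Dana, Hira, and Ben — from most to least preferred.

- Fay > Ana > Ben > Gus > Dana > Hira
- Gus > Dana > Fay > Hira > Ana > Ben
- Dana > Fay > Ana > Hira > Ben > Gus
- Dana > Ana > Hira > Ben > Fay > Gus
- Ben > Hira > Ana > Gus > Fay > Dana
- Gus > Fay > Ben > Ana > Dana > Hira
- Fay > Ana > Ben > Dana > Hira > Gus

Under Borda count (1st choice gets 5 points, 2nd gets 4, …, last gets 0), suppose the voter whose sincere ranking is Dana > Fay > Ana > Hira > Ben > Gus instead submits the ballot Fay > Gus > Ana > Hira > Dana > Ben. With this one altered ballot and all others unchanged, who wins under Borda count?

Borda totals with the altered ballot: Fay 24, Gus 18, Ana 21, Dana 14, Hira 12, Ben 16.
The winner is unchanged: still Fay.

Fay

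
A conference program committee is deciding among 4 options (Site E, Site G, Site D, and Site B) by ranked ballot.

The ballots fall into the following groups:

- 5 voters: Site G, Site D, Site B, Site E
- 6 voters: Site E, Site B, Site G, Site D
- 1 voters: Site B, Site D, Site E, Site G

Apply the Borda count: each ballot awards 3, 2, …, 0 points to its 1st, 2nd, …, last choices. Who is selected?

Site G

Borda scores:
  Site E: 5·0 + 6·3 + 1 = 19
  Site G: 5·3 + 6·1 + 0 = 21
  Site D: 5·2 + 6·0 + 2 = 12
  Site B: 5·1 + 6·2 + 3 = 20
Site G has the highest total.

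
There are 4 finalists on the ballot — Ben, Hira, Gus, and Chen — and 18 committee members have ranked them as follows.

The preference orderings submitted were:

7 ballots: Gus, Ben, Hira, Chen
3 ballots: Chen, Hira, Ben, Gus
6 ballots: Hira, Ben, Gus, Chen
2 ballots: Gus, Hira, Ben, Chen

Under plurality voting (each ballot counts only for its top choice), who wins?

Gus

First-place vote totals:
  Ben: 0
  Hira: 6
  Gus: 9
  Chen: 3
Gus has the most first-place votes.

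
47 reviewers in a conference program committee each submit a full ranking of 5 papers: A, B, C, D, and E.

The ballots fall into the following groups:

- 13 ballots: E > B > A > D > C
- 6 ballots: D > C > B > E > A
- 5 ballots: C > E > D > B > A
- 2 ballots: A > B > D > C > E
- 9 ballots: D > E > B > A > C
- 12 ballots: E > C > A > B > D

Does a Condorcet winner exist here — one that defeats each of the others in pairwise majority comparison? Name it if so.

E

Head-to-head results (47 voters total):
A vs B: B wins 33–14.
A vs C: A wins 24–23.
A vs D: A wins 27–20.
A vs E: E wins 45–2.
B vs C: B wins 24–23.
B vs D: B wins 27–20.
B vs E: E wins 39–8.
C vs D: D wins 30–17.
C vs E: E wins 34–13.
D vs E: E wins 30–17.
E beats each rival — A (45–2), B (39–8), C (34–13), D (30–17) — so E is the Condorcet winner.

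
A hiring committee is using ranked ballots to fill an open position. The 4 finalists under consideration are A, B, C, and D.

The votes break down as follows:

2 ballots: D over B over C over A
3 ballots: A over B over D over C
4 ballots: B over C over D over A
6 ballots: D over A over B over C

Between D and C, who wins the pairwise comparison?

Ballots ranking D above C: 2+3+6 = 11.
Ballots ranking C above D: 4.
D wins the head-to-head, 11–4.

D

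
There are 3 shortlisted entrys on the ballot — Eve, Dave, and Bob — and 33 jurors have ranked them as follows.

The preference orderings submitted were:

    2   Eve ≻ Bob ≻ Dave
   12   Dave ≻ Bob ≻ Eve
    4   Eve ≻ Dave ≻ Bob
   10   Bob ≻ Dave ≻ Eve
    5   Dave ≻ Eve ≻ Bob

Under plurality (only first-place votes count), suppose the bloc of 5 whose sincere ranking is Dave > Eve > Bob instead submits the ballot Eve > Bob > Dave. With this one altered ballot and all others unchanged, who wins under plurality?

Dave

First-place totals with the altered ballot: Eve 11, Dave 12, Bob 10.
The winner is unchanged: still Dave.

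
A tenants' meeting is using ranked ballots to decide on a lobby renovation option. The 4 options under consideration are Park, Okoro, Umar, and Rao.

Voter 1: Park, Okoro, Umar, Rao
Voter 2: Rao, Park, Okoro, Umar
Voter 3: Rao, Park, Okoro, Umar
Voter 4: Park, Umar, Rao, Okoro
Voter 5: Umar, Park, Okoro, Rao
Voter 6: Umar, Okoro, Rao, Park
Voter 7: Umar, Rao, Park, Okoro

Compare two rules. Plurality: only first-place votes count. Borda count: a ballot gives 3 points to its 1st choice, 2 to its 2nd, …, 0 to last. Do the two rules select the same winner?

Plurality first-place counts: Park 2, Okoro 0, Umar 3, Rao 2 → Umar.
Borda totals: Park 13, Okoro 7, Umar 12, Rao 10 → Park.
The two rules disagree: plurality picks Umar, Borda picks Park.

No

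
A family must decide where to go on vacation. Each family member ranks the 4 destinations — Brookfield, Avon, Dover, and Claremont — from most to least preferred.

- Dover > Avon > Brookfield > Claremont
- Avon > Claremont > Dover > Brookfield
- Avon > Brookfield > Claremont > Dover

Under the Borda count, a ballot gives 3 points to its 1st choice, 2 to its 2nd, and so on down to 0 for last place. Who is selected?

Borda scores:
  Brookfield: 1 + 0 + 2 = 3
  Avon: 2 + 3 + 3 = 8
  Dover: 3 + 1 + 0 = 4
  Claremont: 0 + 2 + 1 = 3
Avon has the highest total.

Avon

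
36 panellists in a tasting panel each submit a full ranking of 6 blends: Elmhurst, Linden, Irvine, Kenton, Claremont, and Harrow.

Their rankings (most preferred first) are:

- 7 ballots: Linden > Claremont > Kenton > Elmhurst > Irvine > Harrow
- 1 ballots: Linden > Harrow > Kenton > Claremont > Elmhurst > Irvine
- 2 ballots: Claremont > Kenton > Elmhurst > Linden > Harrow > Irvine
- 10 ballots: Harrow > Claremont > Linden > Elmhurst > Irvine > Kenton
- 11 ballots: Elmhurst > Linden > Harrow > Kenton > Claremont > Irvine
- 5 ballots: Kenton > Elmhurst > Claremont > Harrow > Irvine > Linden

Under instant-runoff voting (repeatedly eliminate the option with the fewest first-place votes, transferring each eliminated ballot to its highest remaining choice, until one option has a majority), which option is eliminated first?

Round 1: Elmhurst 11, Harrow 10, Linden 8, Kenton 5, Claremont 2, Irvine 0. Irvine has the fewest and is eliminated.
Round 2: Elmhurst 11, Harrow 10, Linden 8, Kenton 5, Claremont 2. Claremont has the fewest and is eliminated.
Round 3: Elmhurst 11, Harrow 10, Linden 8, Kenton 7. Kenton has the fewest and is eliminated.
Round 4: Elmhurst 18, Harrow 10, Linden 8. Linden has the fewest and is eliminated.
Round 5: Elmhurst 25, Harrow 11. Elmhurst has a majority.

Irvine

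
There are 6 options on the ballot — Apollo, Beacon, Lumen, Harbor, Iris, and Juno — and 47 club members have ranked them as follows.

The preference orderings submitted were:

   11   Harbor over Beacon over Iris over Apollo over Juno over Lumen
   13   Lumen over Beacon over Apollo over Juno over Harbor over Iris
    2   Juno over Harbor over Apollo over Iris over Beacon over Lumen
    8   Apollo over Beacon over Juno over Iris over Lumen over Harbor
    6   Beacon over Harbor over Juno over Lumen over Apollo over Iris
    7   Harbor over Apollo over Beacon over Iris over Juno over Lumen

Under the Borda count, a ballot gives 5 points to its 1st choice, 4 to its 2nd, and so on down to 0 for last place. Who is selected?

Borda scores:
  Apollo: 11·2 + 13·3 + 2·3 + 8·5 + 6·1 + 7·4 = 141
  Beacon: 11·4 + 13·4 + 2·1 + 8·4 + 6·5 + 7·3 = 181
  Lumen: 11·0 + 13·5 + 2·0 + 8·1 + 6·2 + 7·0 = 85
  Harbor: 11·5 + 13·1 + 2·4 + 8·0 + 6·4 + 7·5 = 135
  Iris: 11·3 + 13·0 + 2·2 + 8·2 + 6·0 + 7·2 = 67
  Juno: 11·1 + 13·2 + 2·5 + 8·3 + 6·3 + 7·1 = 96
Beacon has the highest total.

Beacon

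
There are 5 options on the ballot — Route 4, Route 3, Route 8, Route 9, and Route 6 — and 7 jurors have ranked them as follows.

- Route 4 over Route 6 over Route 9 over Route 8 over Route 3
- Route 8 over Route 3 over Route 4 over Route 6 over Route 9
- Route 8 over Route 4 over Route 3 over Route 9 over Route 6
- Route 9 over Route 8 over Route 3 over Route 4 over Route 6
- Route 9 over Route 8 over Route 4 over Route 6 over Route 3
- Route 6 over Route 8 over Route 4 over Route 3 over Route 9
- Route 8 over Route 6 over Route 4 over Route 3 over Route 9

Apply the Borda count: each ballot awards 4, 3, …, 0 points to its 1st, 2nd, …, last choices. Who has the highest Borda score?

Borda scores:
  Route 4: 4 + 2 + 3 + 1 + 2 + 2 + 2 = 16
  Route 3: 0 + 3 + 2 + 2 + 0 + 1 + 1 = 9
  Route 8: 1 + 4 + 4 + 3 + 3 + 3 + 4 = 22
  Route 9: 2 + 0 + 1 + 4 + 4 + 0 + 0 = 11
  Route 6: 3 + 1 + 0 + 0 + 1 + 4 + 3 = 12
Route 8 has the highest total.

Route 8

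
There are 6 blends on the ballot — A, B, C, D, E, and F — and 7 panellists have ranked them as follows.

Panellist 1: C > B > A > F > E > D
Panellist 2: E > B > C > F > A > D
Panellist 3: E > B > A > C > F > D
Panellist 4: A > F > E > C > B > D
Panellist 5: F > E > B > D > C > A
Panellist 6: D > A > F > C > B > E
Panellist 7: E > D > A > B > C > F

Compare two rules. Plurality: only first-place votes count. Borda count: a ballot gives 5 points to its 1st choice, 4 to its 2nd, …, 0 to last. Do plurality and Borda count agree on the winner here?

Yes

Plurality first-place counts: A 1, B 0, C 1, D 1, E 3, F 1 → E.
Borda totals: A 19, B 19, C 16, D 11, E 23, F 17 → E.
The two rules agree on E.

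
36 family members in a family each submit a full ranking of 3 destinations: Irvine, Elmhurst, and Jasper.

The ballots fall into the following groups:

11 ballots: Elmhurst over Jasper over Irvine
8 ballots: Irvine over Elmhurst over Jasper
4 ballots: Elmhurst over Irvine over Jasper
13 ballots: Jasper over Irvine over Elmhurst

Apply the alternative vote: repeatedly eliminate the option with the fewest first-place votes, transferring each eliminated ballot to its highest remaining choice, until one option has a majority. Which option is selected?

Elmhurst

Round 1: Elmhurst 15, Jasper 13, Irvine 8. Irvine has the fewest and is eliminated.
Round 2: Elmhurst 23, Jasper 13. Elmhurst has a majority.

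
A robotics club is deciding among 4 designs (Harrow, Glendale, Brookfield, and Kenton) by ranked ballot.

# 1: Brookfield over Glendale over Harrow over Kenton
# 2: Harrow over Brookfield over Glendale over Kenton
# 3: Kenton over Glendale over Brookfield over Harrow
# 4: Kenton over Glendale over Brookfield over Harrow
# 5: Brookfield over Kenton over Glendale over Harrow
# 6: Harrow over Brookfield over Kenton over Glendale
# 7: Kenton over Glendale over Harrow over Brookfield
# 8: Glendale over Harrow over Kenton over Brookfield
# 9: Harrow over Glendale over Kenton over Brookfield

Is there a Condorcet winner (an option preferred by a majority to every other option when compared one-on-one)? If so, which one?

Head-to-head results (9 voters total):
Harrow vs Glendale: Glendale wins 6–3.
Harrow vs Brookfield: Harrow wins 5–4.
Harrow vs Kenton: Harrow wins 5–4.
Glendale vs Brookfield: Glendale wins 5–4.
Glendale vs Kenton: Kenton wins 5–4.
Brookfield vs Kenton: Kenton wins 5–4.
No candidate beats all others: Harrow beats Kenton beats Glendale beats Harrow, a majority cycle.

None — there is no Condorcet winner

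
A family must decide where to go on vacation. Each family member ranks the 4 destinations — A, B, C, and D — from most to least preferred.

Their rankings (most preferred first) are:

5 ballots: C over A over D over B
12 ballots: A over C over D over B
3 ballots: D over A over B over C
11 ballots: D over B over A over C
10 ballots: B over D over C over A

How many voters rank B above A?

Ballots ranking B above A: 11+10 = 21.
Ballots ranking A above B: 5+12+3 = 20.
So 21 of 41 voters prefer B to A.

21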